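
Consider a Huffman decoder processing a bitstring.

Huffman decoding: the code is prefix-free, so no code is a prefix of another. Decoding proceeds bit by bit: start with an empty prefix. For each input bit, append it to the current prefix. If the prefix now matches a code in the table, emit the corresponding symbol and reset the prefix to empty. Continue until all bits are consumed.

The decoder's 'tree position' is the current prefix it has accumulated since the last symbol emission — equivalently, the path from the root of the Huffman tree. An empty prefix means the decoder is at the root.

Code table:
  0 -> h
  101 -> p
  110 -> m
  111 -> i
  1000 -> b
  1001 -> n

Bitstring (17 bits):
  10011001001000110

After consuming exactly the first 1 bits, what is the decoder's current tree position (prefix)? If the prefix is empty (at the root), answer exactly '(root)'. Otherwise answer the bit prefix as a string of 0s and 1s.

Bit 0: prefix='1' (no match yet)

Answer: 1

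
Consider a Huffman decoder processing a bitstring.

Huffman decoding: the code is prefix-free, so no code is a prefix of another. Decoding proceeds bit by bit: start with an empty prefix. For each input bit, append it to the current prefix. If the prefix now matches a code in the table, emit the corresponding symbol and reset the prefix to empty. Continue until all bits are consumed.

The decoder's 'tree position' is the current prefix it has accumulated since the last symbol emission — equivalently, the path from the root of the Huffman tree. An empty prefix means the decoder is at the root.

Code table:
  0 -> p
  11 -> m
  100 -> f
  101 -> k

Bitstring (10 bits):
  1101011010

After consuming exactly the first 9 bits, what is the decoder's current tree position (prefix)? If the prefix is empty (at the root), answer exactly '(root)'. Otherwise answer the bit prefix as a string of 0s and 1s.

Answer: (root)

Derivation:
Bit 0: prefix='1' (no match yet)
Bit 1: prefix='11' -> emit 'm', reset
Bit 2: prefix='0' -> emit 'p', reset
Bit 3: prefix='1' (no match yet)
Bit 4: prefix='10' (no match yet)
Bit 5: prefix='101' -> emit 'k', reset
Bit 6: prefix='1' (no match yet)
Bit 7: prefix='10' (no match yet)
Bit 8: prefix='101' -> emit 'k', reset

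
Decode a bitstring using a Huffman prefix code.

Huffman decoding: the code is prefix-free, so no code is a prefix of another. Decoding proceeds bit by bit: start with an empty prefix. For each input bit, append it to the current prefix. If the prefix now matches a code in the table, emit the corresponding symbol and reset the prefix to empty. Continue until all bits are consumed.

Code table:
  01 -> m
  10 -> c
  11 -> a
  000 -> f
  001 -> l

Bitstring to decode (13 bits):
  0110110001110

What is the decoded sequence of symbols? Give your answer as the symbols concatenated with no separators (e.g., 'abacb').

Bit 0: prefix='0' (no match yet)
Bit 1: prefix='01' -> emit 'm', reset
Bit 2: prefix='1' (no match yet)
Bit 3: prefix='10' -> emit 'c', reset
Bit 4: prefix='1' (no match yet)
Bit 5: prefix='11' -> emit 'a', reset
Bit 6: prefix='0' (no match yet)
Bit 7: prefix='00' (no match yet)
Bit 8: prefix='000' -> emit 'f', reset
Bit 9: prefix='1' (no match yet)
Bit 10: prefix='11' -> emit 'a', reset
Bit 11: prefix='1' (no match yet)
Bit 12: prefix='10' -> emit 'c', reset

Answer: mcafac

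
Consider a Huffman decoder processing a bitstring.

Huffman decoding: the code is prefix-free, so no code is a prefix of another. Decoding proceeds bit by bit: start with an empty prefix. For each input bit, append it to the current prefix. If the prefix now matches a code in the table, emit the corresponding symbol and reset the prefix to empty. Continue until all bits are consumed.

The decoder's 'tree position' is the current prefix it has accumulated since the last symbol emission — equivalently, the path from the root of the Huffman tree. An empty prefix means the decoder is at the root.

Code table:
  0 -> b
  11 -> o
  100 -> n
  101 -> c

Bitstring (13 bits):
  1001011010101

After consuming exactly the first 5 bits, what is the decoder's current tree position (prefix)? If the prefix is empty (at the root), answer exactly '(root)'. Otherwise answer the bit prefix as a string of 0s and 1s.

Answer: 10

Derivation:
Bit 0: prefix='1' (no match yet)
Bit 1: prefix='10' (no match yet)
Bit 2: prefix='100' -> emit 'n', reset
Bit 3: prefix='1' (no match yet)
Bit 4: prefix='10' (no match yet)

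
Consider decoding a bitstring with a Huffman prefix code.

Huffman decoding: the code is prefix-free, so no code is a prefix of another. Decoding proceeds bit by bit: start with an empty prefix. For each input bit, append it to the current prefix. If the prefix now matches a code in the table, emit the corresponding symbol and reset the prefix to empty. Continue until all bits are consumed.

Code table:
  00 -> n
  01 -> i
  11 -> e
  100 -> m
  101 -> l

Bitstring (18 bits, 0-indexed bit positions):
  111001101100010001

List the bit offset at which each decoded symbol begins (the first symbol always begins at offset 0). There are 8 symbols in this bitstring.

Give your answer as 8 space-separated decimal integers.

Answer: 0 2 5 7 9 12 14 16

Derivation:
Bit 0: prefix='1' (no match yet)
Bit 1: prefix='11' -> emit 'e', reset
Bit 2: prefix='1' (no match yet)
Bit 3: prefix='10' (no match yet)
Bit 4: prefix='100' -> emit 'm', reset
Bit 5: prefix='1' (no match yet)
Bit 6: prefix='11' -> emit 'e', reset
Bit 7: prefix='0' (no match yet)
Bit 8: prefix='01' -> emit 'i', reset
Bit 9: prefix='1' (no match yet)
Bit 10: prefix='10' (no match yet)
Bit 11: prefix='100' -> emit 'm', reset
Bit 12: prefix='0' (no match yet)
Bit 13: prefix='01' -> emit 'i', reset
Bit 14: prefix='0' (no match yet)
Bit 15: prefix='00' -> emit 'n', reset
Bit 16: prefix='0' (no match yet)
Bit 17: prefix='01' -> emit 'i', reset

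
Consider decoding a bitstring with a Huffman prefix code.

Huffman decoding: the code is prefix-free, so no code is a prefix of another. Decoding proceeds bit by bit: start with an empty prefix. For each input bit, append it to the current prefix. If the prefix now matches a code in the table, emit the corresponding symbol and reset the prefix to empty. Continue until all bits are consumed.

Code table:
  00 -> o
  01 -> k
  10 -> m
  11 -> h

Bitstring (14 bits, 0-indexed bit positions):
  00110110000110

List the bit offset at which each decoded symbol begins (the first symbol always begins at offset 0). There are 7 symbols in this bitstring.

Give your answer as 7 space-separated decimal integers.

Answer: 0 2 4 6 8 10 12

Derivation:
Bit 0: prefix='0' (no match yet)
Bit 1: prefix='00' -> emit 'o', reset
Bit 2: prefix='1' (no match yet)
Bit 3: prefix='11' -> emit 'h', reset
Bit 4: prefix='0' (no match yet)
Bit 5: prefix='01' -> emit 'k', reset
Bit 6: prefix='1' (no match yet)
Bit 7: prefix='10' -> emit 'm', reset
Bit 8: prefix='0' (no match yet)
Bit 9: prefix='00' -> emit 'o', reset
Bit 10: prefix='0' (no match yet)
Bit 11: prefix='01' -> emit 'k', reset
Bit 12: prefix='1' (no match yet)
Bit 13: prefix='10' -> emit 'm', reset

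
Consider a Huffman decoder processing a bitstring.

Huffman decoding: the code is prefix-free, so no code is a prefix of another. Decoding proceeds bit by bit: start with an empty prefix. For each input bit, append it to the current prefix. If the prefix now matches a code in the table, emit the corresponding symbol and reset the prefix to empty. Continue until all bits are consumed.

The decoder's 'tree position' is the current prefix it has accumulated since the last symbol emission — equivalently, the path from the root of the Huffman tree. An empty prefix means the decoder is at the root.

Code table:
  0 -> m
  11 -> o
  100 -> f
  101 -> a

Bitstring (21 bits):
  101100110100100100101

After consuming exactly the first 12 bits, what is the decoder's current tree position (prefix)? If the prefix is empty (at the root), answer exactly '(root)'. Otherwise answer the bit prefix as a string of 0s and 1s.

Bit 0: prefix='1' (no match yet)
Bit 1: prefix='10' (no match yet)
Bit 2: prefix='101' -> emit 'a', reset
Bit 3: prefix='1' (no match yet)
Bit 4: prefix='10' (no match yet)
Bit 5: prefix='100' -> emit 'f', reset
Bit 6: prefix='1' (no match yet)
Bit 7: prefix='11' -> emit 'o', reset
Bit 8: prefix='0' -> emit 'm', reset
Bit 9: prefix='1' (no match yet)
Bit 10: prefix='10' (no match yet)
Bit 11: prefix='100' -> emit 'f', reset

Answer: (root)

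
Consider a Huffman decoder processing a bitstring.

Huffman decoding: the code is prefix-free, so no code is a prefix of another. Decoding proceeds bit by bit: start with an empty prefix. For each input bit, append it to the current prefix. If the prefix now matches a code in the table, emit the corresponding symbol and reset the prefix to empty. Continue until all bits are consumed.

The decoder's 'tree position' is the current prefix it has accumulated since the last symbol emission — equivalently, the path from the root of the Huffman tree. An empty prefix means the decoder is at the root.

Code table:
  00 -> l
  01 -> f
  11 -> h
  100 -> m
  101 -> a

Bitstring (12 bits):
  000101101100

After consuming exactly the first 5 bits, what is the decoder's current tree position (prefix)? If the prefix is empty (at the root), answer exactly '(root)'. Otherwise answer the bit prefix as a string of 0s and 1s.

Bit 0: prefix='0' (no match yet)
Bit 1: prefix='00' -> emit 'l', reset
Bit 2: prefix='0' (no match yet)
Bit 3: prefix='01' -> emit 'f', reset
Bit 4: prefix='0' (no match yet)

Answer: 0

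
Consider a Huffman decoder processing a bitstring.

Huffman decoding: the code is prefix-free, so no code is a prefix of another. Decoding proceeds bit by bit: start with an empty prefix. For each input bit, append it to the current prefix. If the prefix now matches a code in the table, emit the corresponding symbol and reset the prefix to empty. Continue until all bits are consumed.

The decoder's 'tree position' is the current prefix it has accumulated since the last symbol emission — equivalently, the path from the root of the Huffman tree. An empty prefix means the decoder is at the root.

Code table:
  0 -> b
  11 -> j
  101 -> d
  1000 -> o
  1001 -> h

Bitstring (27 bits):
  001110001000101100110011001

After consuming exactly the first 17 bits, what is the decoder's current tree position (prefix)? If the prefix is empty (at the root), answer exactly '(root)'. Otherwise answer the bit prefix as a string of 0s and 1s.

Bit 0: prefix='0' -> emit 'b', reset
Bit 1: prefix='0' -> emit 'b', reset
Bit 2: prefix='1' (no match yet)
Bit 3: prefix='11' -> emit 'j', reset
Bit 4: prefix='1' (no match yet)
Bit 5: prefix='10' (no match yet)
Bit 6: prefix='100' (no match yet)
Bit 7: prefix='1000' -> emit 'o', reset
Bit 8: prefix='1' (no match yet)
Bit 9: prefix='10' (no match yet)
Bit 10: prefix='100' (no match yet)
Bit 11: prefix='1000' -> emit 'o', reset
Bit 12: prefix='1' (no match yet)
Bit 13: prefix='10' (no match yet)
Bit 14: prefix='101' -> emit 'd', reset
Bit 15: prefix='1' (no match yet)
Bit 16: prefix='10' (no match yet)

Answer: 10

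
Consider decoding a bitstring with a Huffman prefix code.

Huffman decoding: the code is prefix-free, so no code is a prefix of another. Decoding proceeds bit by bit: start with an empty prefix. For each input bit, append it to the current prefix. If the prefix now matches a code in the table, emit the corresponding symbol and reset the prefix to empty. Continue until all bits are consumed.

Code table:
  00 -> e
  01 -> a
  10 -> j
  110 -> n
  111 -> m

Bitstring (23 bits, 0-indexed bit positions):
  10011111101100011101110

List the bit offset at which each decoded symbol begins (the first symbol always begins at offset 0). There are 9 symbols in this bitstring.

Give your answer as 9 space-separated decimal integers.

Answer: 0 2 4 7 10 13 15 18 20

Derivation:
Bit 0: prefix='1' (no match yet)
Bit 1: prefix='10' -> emit 'j', reset
Bit 2: prefix='0' (no match yet)
Bit 3: prefix='01' -> emit 'a', reset
Bit 4: prefix='1' (no match yet)
Bit 5: prefix='11' (no match yet)
Bit 6: prefix='111' -> emit 'm', reset
Bit 7: prefix='1' (no match yet)
Bit 8: prefix='11' (no match yet)
Bit 9: prefix='110' -> emit 'n', reset
Bit 10: prefix='1' (no match yet)
Bit 11: prefix='11' (no match yet)
Bit 12: prefix='110' -> emit 'n', reset
Bit 13: prefix='0' (no match yet)
Bit 14: prefix='00' -> emit 'e', reset
Bit 15: prefix='1' (no match yet)
Bit 16: prefix='11' (no match yet)
Bit 17: prefix='111' -> emit 'm', reset
Bit 18: prefix='0' (no match yet)
Bit 19: prefix='01' -> emit 'a', reset
Bit 20: prefix='1' (no match yet)
Bit 21: prefix='11' (no match yet)
Bit 22: prefix='110' -> emit 'n', reset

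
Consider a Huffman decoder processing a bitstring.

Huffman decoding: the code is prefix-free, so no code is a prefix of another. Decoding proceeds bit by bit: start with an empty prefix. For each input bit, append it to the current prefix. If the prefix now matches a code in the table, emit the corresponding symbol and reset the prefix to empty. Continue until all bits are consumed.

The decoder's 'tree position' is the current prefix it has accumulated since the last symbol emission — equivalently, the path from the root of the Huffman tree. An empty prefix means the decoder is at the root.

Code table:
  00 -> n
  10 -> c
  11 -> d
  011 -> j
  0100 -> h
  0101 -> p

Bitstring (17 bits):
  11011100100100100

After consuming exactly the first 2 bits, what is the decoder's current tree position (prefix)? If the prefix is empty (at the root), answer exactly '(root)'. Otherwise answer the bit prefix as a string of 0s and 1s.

Answer: (root)

Derivation:
Bit 0: prefix='1' (no match yet)
Bit 1: prefix='11' -> emit 'd', reset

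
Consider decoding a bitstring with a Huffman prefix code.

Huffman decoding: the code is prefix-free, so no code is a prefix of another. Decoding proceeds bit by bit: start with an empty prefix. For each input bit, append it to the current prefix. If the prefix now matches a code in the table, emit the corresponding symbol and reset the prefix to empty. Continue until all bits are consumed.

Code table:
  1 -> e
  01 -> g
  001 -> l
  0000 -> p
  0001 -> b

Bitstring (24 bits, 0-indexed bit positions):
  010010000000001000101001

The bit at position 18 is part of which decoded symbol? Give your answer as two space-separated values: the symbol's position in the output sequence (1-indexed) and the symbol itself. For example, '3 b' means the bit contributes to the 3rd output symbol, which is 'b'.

Bit 0: prefix='0' (no match yet)
Bit 1: prefix='01' -> emit 'g', reset
Bit 2: prefix='0' (no match yet)
Bit 3: prefix='00' (no match yet)
Bit 4: prefix='001' -> emit 'l', reset
Bit 5: prefix='0' (no match yet)
Bit 6: prefix='00' (no match yet)
Bit 7: prefix='000' (no match yet)
Bit 8: prefix='0000' -> emit 'p', reset
Bit 9: prefix='0' (no match yet)
Bit 10: prefix='00' (no match yet)
Bit 11: prefix='000' (no match yet)
Bit 12: prefix='0000' -> emit 'p', reset
Bit 13: prefix='0' (no match yet)
Bit 14: prefix='01' -> emit 'g', reset
Bit 15: prefix='0' (no match yet)
Bit 16: prefix='00' (no match yet)
Bit 17: prefix='000' (no match yet)
Bit 18: prefix='0001' -> emit 'b', reset
Bit 19: prefix='0' (no match yet)
Bit 20: prefix='01' -> emit 'g', reset
Bit 21: prefix='0' (no match yet)
Bit 22: prefix='00' (no match yet)

Answer: 6 b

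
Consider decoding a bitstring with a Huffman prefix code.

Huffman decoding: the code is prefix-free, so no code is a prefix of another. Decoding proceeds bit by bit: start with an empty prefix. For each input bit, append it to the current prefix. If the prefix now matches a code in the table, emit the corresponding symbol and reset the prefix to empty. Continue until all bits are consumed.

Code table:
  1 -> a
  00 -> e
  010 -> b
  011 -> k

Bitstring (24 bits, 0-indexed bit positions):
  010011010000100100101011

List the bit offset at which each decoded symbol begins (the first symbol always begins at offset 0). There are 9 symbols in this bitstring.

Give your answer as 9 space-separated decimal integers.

Bit 0: prefix='0' (no match yet)
Bit 1: prefix='01' (no match yet)
Bit 2: prefix='010' -> emit 'b', reset
Bit 3: prefix='0' (no match yet)
Bit 4: prefix='01' (no match yet)
Bit 5: prefix='011' -> emit 'k', reset
Bit 6: prefix='0' (no match yet)
Bit 7: prefix='01' (no match yet)
Bit 8: prefix='010' -> emit 'b', reset
Bit 9: prefix='0' (no match yet)
Bit 10: prefix='00' -> emit 'e', reset
Bit 11: prefix='0' (no match yet)
Bit 12: prefix='01' (no match yet)
Bit 13: prefix='010' -> emit 'b', reset
Bit 14: prefix='0' (no match yet)
Bit 15: prefix='01' (no match yet)
Bit 16: prefix='010' -> emit 'b', reset
Bit 17: prefix='0' (no match yet)
Bit 18: prefix='01' (no match yet)
Bit 19: prefix='010' -> emit 'b', reset
Bit 20: prefix='1' -> emit 'a', reset
Bit 21: prefix='0' (no match yet)
Bit 22: prefix='01' (no match yet)
Bit 23: prefix='011' -> emit 'k', reset

Answer: 0 3 6 9 11 14 17 20 21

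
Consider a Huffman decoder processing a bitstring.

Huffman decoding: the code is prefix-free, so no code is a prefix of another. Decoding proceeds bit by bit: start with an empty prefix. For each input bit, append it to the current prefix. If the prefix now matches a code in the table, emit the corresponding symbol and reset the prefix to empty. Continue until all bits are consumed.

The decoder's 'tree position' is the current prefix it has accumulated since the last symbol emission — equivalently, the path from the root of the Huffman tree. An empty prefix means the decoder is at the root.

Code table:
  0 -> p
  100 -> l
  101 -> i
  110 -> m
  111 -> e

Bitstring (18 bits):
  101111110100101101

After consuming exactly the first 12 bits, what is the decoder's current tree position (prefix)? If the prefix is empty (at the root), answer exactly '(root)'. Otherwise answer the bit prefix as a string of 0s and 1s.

Answer: (root)

Derivation:
Bit 0: prefix='1' (no match yet)
Bit 1: prefix='10' (no match yet)
Bit 2: prefix='101' -> emit 'i', reset
Bit 3: prefix='1' (no match yet)
Bit 4: prefix='11' (no match yet)
Bit 5: prefix='111' -> emit 'e', reset
Bit 6: prefix='1' (no match yet)
Bit 7: prefix='11' (no match yet)
Bit 8: prefix='110' -> emit 'm', reset
Bit 9: prefix='1' (no match yet)
Bit 10: prefix='10' (no match yet)
Bit 11: prefix='100' -> emit 'l', reset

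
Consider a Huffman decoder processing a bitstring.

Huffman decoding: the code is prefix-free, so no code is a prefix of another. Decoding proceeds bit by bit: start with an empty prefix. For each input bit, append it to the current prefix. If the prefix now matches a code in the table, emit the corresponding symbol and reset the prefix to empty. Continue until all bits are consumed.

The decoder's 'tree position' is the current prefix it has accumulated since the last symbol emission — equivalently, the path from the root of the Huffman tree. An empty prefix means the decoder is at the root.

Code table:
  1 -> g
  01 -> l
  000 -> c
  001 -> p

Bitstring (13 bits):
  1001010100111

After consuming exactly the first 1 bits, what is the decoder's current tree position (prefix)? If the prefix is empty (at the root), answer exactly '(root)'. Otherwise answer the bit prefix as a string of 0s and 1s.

Bit 0: prefix='1' -> emit 'g', reset

Answer: (root)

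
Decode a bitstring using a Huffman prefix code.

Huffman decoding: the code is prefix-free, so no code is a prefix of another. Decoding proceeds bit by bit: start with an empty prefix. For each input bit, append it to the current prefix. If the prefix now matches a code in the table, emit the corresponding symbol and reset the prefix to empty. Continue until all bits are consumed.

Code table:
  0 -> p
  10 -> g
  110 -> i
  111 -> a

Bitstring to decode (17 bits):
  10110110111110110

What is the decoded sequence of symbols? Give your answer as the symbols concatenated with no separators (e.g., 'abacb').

Answer: giiaii

Derivation:
Bit 0: prefix='1' (no match yet)
Bit 1: prefix='10' -> emit 'g', reset
Bit 2: prefix='1' (no match yet)
Bit 3: prefix='11' (no match yet)
Bit 4: prefix='110' -> emit 'i', reset
Bit 5: prefix='1' (no match yet)
Bit 6: prefix='11' (no match yet)
Bit 7: prefix='110' -> emit 'i', reset
Bit 8: prefix='1' (no match yet)
Bit 9: prefix='11' (no match yet)
Bit 10: prefix='111' -> emit 'a', reset
Bit 11: prefix='1' (no match yet)
Bit 12: prefix='11' (no match yet)
Bit 13: prefix='110' -> emit 'i', reset
Bit 14: prefix='1' (no match yet)
Bit 15: prefix='11' (no match yet)
Bit 16: prefix='110' -> emit 'i', reset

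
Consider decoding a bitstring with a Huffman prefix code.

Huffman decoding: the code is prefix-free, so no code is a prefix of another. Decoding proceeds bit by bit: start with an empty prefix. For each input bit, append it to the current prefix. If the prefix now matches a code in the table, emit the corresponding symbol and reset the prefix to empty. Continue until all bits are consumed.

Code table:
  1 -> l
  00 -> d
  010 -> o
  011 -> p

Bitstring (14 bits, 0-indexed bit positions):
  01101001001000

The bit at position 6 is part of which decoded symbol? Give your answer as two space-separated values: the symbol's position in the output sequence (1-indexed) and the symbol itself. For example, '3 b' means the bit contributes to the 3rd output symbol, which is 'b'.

Bit 0: prefix='0' (no match yet)
Bit 1: prefix='01' (no match yet)
Bit 2: prefix='011' -> emit 'p', reset
Bit 3: prefix='0' (no match yet)
Bit 4: prefix='01' (no match yet)
Bit 5: prefix='010' -> emit 'o', reset
Bit 6: prefix='0' (no match yet)
Bit 7: prefix='01' (no match yet)
Bit 8: prefix='010' -> emit 'o', reset
Bit 9: prefix='0' (no match yet)
Bit 10: prefix='01' (no match yet)

Answer: 3 o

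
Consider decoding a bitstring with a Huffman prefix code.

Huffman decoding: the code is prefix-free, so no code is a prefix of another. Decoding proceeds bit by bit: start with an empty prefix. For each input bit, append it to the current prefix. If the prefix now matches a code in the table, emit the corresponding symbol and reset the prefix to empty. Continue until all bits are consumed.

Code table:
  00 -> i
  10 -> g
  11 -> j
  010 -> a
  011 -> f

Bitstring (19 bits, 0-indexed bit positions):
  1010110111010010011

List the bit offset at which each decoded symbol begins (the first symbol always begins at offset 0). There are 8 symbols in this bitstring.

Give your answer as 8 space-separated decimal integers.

Bit 0: prefix='1' (no match yet)
Bit 1: prefix='10' -> emit 'g', reset
Bit 2: prefix='1' (no match yet)
Bit 3: prefix='10' -> emit 'g', reset
Bit 4: prefix='1' (no match yet)
Bit 5: prefix='11' -> emit 'j', reset
Bit 6: prefix='0' (no match yet)
Bit 7: prefix='01' (no match yet)
Bit 8: prefix='011' -> emit 'f', reset
Bit 9: prefix='1' (no match yet)
Bit 10: prefix='10' -> emit 'g', reset
Bit 11: prefix='1' (no match yet)
Bit 12: prefix='10' -> emit 'g', reset
Bit 13: prefix='0' (no match yet)
Bit 14: prefix='01' (no match yet)
Bit 15: prefix='010' -> emit 'a', reset
Bit 16: prefix='0' (no match yet)
Bit 17: prefix='01' (no match yet)
Bit 18: prefix='011' -> emit 'f', reset

Answer: 0 2 4 6 9 11 13 16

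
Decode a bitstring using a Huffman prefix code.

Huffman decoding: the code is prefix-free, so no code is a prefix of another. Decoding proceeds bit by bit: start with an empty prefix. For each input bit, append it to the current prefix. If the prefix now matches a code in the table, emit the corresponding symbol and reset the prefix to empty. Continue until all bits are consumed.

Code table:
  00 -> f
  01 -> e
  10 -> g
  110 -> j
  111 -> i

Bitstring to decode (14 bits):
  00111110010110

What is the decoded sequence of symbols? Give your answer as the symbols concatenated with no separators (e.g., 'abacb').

Answer: fijeeg

Derivation:
Bit 0: prefix='0' (no match yet)
Bit 1: prefix='00' -> emit 'f', reset
Bit 2: prefix='1' (no match yet)
Bit 3: prefix='11' (no match yet)
Bit 4: prefix='111' -> emit 'i', reset
Bit 5: prefix='1' (no match yet)
Bit 6: prefix='11' (no match yet)
Bit 7: prefix='110' -> emit 'j', reset
Bit 8: prefix='0' (no match yet)
Bit 9: prefix='01' -> emit 'e', reset
Bit 10: prefix='0' (no match yet)
Bit 11: prefix='01' -> emit 'e', reset
Bit 12: prefix='1' (no match yet)
Bit 13: prefix='10' -> emit 'g', reset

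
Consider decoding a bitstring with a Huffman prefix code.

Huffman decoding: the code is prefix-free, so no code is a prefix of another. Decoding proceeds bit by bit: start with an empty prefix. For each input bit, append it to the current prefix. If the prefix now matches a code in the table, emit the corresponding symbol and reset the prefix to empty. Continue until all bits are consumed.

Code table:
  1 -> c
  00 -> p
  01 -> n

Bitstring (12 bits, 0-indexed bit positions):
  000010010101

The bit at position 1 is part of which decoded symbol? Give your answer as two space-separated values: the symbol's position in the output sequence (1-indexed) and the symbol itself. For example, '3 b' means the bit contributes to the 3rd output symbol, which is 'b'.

Bit 0: prefix='0' (no match yet)
Bit 1: prefix='00' -> emit 'p', reset
Bit 2: prefix='0' (no match yet)
Bit 3: prefix='00' -> emit 'p', reset
Bit 4: prefix='1' -> emit 'c', reset
Bit 5: prefix='0' (no match yet)

Answer: 1 p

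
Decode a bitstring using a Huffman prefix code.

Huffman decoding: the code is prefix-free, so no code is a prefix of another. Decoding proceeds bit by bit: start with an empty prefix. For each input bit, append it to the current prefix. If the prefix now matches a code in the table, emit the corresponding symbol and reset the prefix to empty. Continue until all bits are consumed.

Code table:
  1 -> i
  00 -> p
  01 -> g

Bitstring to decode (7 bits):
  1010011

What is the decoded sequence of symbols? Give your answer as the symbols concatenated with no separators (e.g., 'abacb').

Bit 0: prefix='1' -> emit 'i', reset
Bit 1: prefix='0' (no match yet)
Bit 2: prefix='01' -> emit 'g', reset
Bit 3: prefix='0' (no match yet)
Bit 4: prefix='00' -> emit 'p', reset
Bit 5: prefix='1' -> emit 'i', reset
Bit 6: prefix='1' -> emit 'i', reset

Answer: igpii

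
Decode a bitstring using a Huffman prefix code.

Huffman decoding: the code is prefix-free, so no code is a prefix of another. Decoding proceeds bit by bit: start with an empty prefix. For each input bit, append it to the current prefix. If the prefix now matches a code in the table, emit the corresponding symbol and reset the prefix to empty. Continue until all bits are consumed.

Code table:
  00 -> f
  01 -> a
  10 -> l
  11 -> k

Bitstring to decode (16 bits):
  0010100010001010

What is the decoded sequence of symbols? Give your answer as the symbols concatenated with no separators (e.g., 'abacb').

Bit 0: prefix='0' (no match yet)
Bit 1: prefix='00' -> emit 'f', reset
Bit 2: prefix='1' (no match yet)
Bit 3: prefix='10' -> emit 'l', reset
Bit 4: prefix='1' (no match yet)
Bit 5: prefix='10' -> emit 'l', reset
Bit 6: prefix='0' (no match yet)
Bit 7: prefix='00' -> emit 'f', reset
Bit 8: prefix='1' (no match yet)
Bit 9: prefix='10' -> emit 'l', reset
Bit 10: prefix='0' (no match yet)
Bit 11: prefix='00' -> emit 'f', reset
Bit 12: prefix='1' (no match yet)
Bit 13: prefix='10' -> emit 'l', reset
Bit 14: prefix='1' (no match yet)
Bit 15: prefix='10' -> emit 'l', reset

Answer: fllflfll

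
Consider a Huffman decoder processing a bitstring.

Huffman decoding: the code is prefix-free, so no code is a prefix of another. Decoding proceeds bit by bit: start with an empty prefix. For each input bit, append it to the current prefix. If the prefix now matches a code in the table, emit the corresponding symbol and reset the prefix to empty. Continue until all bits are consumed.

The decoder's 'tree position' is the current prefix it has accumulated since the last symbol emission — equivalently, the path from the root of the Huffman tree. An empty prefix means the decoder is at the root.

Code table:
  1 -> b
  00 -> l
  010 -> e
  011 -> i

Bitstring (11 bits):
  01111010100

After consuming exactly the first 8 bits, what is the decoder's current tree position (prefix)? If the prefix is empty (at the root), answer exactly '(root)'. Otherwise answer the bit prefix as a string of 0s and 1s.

Answer: (root)

Derivation:
Bit 0: prefix='0' (no match yet)
Bit 1: prefix='01' (no match yet)
Bit 2: prefix='011' -> emit 'i', reset
Bit 3: prefix='1' -> emit 'b', reset
Bit 4: prefix='1' -> emit 'b', reset
Bit 5: prefix='0' (no match yet)
Bit 6: prefix='01' (no match yet)
Bit 7: prefix='010' -> emit 'e', reset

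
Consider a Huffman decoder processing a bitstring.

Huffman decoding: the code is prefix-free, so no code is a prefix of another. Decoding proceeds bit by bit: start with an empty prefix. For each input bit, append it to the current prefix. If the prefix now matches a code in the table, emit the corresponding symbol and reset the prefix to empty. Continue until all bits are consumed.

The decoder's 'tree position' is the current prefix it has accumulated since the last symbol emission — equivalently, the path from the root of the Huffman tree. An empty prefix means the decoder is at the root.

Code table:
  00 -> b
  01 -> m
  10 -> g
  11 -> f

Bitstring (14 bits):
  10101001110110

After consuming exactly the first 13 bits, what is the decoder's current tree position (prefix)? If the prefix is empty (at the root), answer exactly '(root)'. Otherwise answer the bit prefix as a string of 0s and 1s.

Bit 0: prefix='1' (no match yet)
Bit 1: prefix='10' -> emit 'g', reset
Bit 2: prefix='1' (no match yet)
Bit 3: prefix='10' -> emit 'g', reset
Bit 4: prefix='1' (no match yet)
Bit 5: prefix='10' -> emit 'g', reset
Bit 6: prefix='0' (no match yet)
Bit 7: prefix='01' -> emit 'm', reset
Bit 8: prefix='1' (no match yet)
Bit 9: prefix='11' -> emit 'f', reset
Bit 10: prefix='0' (no match yet)
Bit 11: prefix='01' -> emit 'm', reset
Bit 12: prefix='1' (no match yet)

Answer: 1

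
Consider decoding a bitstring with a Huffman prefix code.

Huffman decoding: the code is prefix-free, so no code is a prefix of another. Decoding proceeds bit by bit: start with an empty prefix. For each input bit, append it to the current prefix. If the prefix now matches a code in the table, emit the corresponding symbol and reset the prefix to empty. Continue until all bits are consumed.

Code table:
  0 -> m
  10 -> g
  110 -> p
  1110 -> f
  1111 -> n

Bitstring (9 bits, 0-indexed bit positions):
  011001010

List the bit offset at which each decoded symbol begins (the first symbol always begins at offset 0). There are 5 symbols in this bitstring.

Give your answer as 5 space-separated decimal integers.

Answer: 0 1 4 5 7

Derivation:
Bit 0: prefix='0' -> emit 'm', reset
Bit 1: prefix='1' (no match yet)
Bit 2: prefix='11' (no match yet)
Bit 3: prefix='110' -> emit 'p', reset
Bit 4: prefix='0' -> emit 'm', reset
Bit 5: prefix='1' (no match yet)
Bit 6: prefix='10' -> emit 'g', reset
Bit 7: prefix='1' (no match yet)
Bit 8: prefix='10' -> emit 'g', reset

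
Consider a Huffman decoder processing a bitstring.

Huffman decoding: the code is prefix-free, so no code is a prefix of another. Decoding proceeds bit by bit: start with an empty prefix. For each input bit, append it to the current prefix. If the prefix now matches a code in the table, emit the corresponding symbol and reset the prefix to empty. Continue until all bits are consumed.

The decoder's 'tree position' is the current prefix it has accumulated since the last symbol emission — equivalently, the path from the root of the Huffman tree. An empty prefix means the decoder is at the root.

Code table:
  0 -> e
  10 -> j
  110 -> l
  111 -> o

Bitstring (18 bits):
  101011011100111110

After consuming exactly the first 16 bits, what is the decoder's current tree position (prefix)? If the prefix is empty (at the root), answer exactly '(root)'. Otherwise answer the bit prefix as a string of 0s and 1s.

Bit 0: prefix='1' (no match yet)
Bit 1: prefix='10' -> emit 'j', reset
Bit 2: prefix='1' (no match yet)
Bit 3: prefix='10' -> emit 'j', reset
Bit 4: prefix='1' (no match yet)
Bit 5: prefix='11' (no match yet)
Bit 6: prefix='110' -> emit 'l', reset
Bit 7: prefix='1' (no match yet)
Bit 8: prefix='11' (no match yet)
Bit 9: prefix='111' -> emit 'o', reset
Bit 10: prefix='0' -> emit 'e', reset
Bit 11: prefix='0' -> emit 'e', reset
Bit 12: prefix='1' (no match yet)
Bit 13: prefix='11' (no match yet)
Bit 14: prefix='111' -> emit 'o', reset
Bit 15: prefix='1' (no match yet)

Answer: 1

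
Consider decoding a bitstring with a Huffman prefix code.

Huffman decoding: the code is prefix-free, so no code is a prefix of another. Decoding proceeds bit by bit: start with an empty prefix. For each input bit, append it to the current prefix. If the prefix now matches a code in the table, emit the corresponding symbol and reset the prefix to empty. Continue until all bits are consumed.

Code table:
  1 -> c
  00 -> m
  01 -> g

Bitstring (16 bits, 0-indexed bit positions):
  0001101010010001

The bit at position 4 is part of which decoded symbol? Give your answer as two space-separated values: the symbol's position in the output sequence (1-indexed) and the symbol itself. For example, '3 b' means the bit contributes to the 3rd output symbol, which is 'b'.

Bit 0: prefix='0' (no match yet)
Bit 1: prefix='00' -> emit 'm', reset
Bit 2: prefix='0' (no match yet)
Bit 3: prefix='01' -> emit 'g', reset
Bit 4: prefix='1' -> emit 'c', reset
Bit 5: prefix='0' (no match yet)
Bit 6: prefix='01' -> emit 'g', reset
Bit 7: prefix='0' (no match yet)
Bit 8: prefix='01' -> emit 'g', reset

Answer: 3 c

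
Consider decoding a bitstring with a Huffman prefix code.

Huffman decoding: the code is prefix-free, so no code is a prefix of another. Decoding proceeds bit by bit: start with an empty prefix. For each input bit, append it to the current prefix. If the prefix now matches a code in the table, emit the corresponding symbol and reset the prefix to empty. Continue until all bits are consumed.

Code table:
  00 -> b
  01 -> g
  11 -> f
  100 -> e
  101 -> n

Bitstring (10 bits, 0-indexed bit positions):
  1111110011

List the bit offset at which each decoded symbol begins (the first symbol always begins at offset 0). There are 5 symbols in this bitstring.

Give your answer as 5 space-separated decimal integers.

Answer: 0 2 4 6 8

Derivation:
Bit 0: prefix='1' (no match yet)
Bit 1: prefix='11' -> emit 'f', reset
Bit 2: prefix='1' (no match yet)
Bit 3: prefix='11' -> emit 'f', reset
Bit 4: prefix='1' (no match yet)
Bit 5: prefix='11' -> emit 'f', reset
Bit 6: prefix='0' (no match yet)
Bit 7: prefix='00' -> emit 'b', reset
Bit 8: prefix='1' (no match yet)
Bit 9: prefix='11' -> emit 'f', reset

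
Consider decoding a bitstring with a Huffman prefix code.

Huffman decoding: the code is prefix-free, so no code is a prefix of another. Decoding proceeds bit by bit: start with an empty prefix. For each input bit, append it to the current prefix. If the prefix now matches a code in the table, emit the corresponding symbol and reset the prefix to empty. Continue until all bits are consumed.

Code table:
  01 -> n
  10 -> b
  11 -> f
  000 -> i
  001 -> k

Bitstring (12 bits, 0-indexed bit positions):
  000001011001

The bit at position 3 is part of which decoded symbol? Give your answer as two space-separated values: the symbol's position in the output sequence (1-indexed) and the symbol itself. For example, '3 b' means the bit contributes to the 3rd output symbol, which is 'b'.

Bit 0: prefix='0' (no match yet)
Bit 1: prefix='00' (no match yet)
Bit 2: prefix='000' -> emit 'i', reset
Bit 3: prefix='0' (no match yet)
Bit 4: prefix='00' (no match yet)
Bit 5: prefix='001' -> emit 'k', reset
Bit 6: prefix='0' (no match yet)
Bit 7: prefix='01' -> emit 'n', reset

Answer: 2 k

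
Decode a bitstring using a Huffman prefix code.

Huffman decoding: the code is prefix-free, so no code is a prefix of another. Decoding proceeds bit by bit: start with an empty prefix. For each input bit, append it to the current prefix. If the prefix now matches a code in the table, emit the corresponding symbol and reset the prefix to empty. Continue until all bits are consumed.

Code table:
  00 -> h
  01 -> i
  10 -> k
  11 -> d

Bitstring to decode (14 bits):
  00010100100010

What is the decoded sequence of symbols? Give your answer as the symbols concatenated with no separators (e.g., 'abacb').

Bit 0: prefix='0' (no match yet)
Bit 1: prefix='00' -> emit 'h', reset
Bit 2: prefix='0' (no match yet)
Bit 3: prefix='01' -> emit 'i', reset
Bit 4: prefix='0' (no match yet)
Bit 5: prefix='01' -> emit 'i', reset
Bit 6: prefix='0' (no match yet)
Bit 7: prefix='00' -> emit 'h', reset
Bit 8: prefix='1' (no match yet)
Bit 9: prefix='10' -> emit 'k', reset
Bit 10: prefix='0' (no match yet)
Bit 11: prefix='00' -> emit 'h', reset
Bit 12: prefix='1' (no match yet)
Bit 13: prefix='10' -> emit 'k', reset

Answer: hiihkhk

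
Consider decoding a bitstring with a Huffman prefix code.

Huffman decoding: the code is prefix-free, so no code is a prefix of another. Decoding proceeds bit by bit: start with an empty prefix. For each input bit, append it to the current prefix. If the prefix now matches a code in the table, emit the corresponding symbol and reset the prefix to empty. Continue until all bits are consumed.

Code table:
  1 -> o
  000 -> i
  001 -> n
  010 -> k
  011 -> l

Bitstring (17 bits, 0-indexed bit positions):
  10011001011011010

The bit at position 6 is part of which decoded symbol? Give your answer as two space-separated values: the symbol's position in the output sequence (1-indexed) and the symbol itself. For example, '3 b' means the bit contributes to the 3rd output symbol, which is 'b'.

Answer: 4 n

Derivation:
Bit 0: prefix='1' -> emit 'o', reset
Bit 1: prefix='0' (no match yet)
Bit 2: prefix='00' (no match yet)
Bit 3: prefix='001' -> emit 'n', reset
Bit 4: prefix='1' -> emit 'o', reset
Bit 5: prefix='0' (no match yet)
Bit 6: prefix='00' (no match yet)
Bit 7: prefix='001' -> emit 'n', reset
Bit 8: prefix='0' (no match yet)
Bit 9: prefix='01' (no match yet)
Bit 10: prefix='011' -> emit 'l', reset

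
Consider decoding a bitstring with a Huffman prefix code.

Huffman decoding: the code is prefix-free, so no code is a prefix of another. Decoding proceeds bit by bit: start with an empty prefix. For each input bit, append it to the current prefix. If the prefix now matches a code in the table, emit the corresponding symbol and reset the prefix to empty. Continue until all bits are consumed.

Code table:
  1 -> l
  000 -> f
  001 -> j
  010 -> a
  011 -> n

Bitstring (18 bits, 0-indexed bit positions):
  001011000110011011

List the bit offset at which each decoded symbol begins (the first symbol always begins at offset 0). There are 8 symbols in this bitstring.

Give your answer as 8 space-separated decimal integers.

Answer: 0 3 6 9 10 11 14 15

Derivation:
Bit 0: prefix='0' (no match yet)
Bit 1: prefix='00' (no match yet)
Bit 2: prefix='001' -> emit 'j', reset
Bit 3: prefix='0' (no match yet)
Bit 4: prefix='01' (no match yet)
Bit 5: prefix='011' -> emit 'n', reset
Bit 6: prefix='0' (no match yet)
Bit 7: prefix='00' (no match yet)
Bit 8: prefix='000' -> emit 'f', reset
Bit 9: prefix='1' -> emit 'l', reset
Bit 10: prefix='1' -> emit 'l', reset
Bit 11: prefix='0' (no match yet)
Bit 12: prefix='00' (no match yet)
Bit 13: prefix='001' -> emit 'j', reset
Bit 14: prefix='1' -> emit 'l', reset
Bit 15: prefix='0' (no match yet)
Bit 16: prefix='01' (no match yet)
Bit 17: prefix='011' -> emit 'n', reset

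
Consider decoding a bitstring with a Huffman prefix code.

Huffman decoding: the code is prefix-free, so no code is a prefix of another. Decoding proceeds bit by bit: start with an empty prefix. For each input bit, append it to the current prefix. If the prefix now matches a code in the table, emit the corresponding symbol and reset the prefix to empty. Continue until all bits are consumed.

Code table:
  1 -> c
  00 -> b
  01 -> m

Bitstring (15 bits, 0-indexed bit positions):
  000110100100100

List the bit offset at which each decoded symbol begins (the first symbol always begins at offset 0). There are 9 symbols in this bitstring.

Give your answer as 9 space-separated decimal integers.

Bit 0: prefix='0' (no match yet)
Bit 1: prefix='00' -> emit 'b', reset
Bit 2: prefix='0' (no match yet)
Bit 3: prefix='01' -> emit 'm', reset
Bit 4: prefix='1' -> emit 'c', reset
Bit 5: prefix='0' (no match yet)
Bit 6: prefix='01' -> emit 'm', reset
Bit 7: prefix='0' (no match yet)
Bit 8: prefix='00' -> emit 'b', reset
Bit 9: prefix='1' -> emit 'c', reset
Bit 10: prefix='0' (no match yet)
Bit 11: prefix='00' -> emit 'b', reset
Bit 12: prefix='1' -> emit 'c', reset
Bit 13: prefix='0' (no match yet)
Bit 14: prefix='00' -> emit 'b', reset

Answer: 0 2 4 5 7 9 10 12 13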